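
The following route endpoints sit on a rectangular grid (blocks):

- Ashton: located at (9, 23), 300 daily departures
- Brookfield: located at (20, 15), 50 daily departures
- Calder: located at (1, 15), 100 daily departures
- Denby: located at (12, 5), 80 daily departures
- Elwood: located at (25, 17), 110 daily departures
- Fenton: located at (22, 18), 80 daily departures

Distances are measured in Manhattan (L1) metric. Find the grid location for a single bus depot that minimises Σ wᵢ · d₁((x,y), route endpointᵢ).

(9, 18)

Manhattan distance separates: Σwᵢ(|x−xᵢ|+|y−yᵢ|) = Σwᵢ|x−xᵢ| + Σwᵢ|y−yᵢ|, so x and y are optimised independently as 1-D weighted medians.
Total weight W = 720; half = 360.
x-coordinate, sorted with cumulative weight:
  x=1 (Calder, w=100) cum 100
  x=9 (Ashton, w=300) cum 400  ← median
  x=12 (Denby, w=80) cum 480
  x=20 (Brookfield, w=50) cum 530
  x=22 (Fenton, w=80) cum 610
  x=25 (Elwood, w=110) cum 720
⇒ x* = 9
y-coordinate, sorted with cumulative weight:
  y=5 (Denby, w=80) cum 80
  y=15 (Brookfield, w=50) cum 130
  y=15 (Calder, w=100) cum 230
  y=17 (Elwood, w=110) cum 340
  y=18 (Fenton, w=80) cum 420  ← median
  y=23 (Ashton, w=300) cum 720
⇒ y* = 18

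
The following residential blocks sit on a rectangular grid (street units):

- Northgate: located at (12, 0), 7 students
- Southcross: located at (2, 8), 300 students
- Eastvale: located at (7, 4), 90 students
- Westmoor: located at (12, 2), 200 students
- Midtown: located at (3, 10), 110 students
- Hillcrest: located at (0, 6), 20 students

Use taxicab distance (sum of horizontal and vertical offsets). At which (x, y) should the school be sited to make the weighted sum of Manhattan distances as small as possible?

Manhattan distance separates: Σwᵢ(|x−xᵢ|+|y−yᵢ|) = Σwᵢ|x−xᵢ| + Σwᵢ|y−yᵢ|, so x and y are optimised independently as 1-D weighted medians.
Total weight W = 727; half = 363.5.
x-coordinate, sorted with cumulative weight:
  x=0 (Hillcrest, w=20) cum 20
  x=2 (Southcross, w=300) cum 320
  x=3 (Midtown, w=110) cum 430  ← median
  x=7 (Eastvale, w=90) cum 520
  x=12 (Northgate, w=7) cum 527
  x=12 (Westmoor, w=200) cum 727
⇒ x* = 3
y-coordinate, sorted with cumulative weight:
  y=0 (Northgate, w=7) cum 7
  y=2 (Westmoor, w=200) cum 207
  y=4 (Eastvale, w=90) cum 297
  y=6 (Hillcrest, w=20) cum 317
  y=8 (Southcross, w=300) cum 617  ← median
  y=10 (Midtown, w=110) cum 727
⇒ y* = 8

(3, 8)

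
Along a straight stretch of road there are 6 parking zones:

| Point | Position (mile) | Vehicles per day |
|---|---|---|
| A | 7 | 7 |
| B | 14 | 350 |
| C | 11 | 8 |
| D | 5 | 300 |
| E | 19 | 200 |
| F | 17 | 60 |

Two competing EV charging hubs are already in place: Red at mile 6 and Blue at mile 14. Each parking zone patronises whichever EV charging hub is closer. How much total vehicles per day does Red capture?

307

The indifferent point is the midpoint (6+14)/2 = 10; parking zones left of it (closer to Red at 6) go to Red, those right go to Blue.
  D at 5 (w=300) → Red
  A at 7 (w=7) → Red
  C at 11 (w=8) → Blue
  B at 14 (w=350) → Blue
  F at 17 (w=60) → Blue
  E at 19 (w=200) → Blue
Red captures 307; Blue captures 618.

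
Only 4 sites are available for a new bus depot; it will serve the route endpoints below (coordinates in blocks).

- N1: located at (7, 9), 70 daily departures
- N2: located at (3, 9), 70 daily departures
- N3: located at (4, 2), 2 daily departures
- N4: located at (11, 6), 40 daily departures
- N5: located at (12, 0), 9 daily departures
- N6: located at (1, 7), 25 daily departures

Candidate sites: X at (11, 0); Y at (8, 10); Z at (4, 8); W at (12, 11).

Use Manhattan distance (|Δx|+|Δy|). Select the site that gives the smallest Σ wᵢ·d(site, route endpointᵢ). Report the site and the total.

Z, total 1036 blocks

Total weighted distance at each candidate:
  X (11, 0): total = 2792
  Y (8, 10): total = 1240
  Z (4, 8): total = 1036
  W (12, 11): total = 2008
Minimum is at Z with total 1036 blocks.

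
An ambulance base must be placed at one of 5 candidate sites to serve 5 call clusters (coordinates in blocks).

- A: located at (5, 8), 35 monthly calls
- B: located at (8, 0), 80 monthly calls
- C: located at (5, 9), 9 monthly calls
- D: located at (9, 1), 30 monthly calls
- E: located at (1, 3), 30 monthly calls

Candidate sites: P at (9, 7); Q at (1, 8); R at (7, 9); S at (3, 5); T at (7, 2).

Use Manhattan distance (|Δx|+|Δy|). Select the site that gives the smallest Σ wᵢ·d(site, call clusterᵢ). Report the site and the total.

Total weighted distance at each candidate:
  P (9, 7): total = 1409
  Q (1, 8): total = 1985
  R (7, 9): total = 1583
  S (3, 5): total = 1449
  T (7, 2): total = 901
Minimum is at T with total 901 blocks.

T, total 901 blocks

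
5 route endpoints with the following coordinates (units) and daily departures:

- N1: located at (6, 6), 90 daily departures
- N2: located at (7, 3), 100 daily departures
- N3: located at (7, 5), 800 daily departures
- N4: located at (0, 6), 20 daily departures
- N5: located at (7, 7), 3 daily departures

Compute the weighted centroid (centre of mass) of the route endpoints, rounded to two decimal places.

The minimiser of Σwᵢ‖p−pᵢ‖² is the weighted centroid p* = (Σwᵢpᵢ)/(Σwᵢ).
Σwᵢ = 1013.
Σwᵢxᵢ = 90·6 + 100·7 + 800·7 + 20·0 + 3·7 = 6861.
Σwᵢyᵢ = 90·6 + 100·3 + 800·5 + 20·6 + 3·7 = 4981.
x* = 6861/1013 = 6.77, y* = 4981/1013 = 4.92.

(6.77, 4.92)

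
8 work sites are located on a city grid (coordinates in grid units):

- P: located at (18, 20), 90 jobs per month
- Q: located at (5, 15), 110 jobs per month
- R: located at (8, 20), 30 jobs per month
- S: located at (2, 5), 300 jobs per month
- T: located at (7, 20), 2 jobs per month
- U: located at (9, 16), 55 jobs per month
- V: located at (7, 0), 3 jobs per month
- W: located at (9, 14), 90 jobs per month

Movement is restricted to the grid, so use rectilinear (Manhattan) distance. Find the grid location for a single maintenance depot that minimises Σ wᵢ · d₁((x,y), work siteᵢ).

(5, 14)

Manhattan distance separates: Σwᵢ(|x−xᵢ|+|y−yᵢ|) = Σwᵢ|x−xᵢ| + Σwᵢ|y−yᵢ|, so x and y are optimised independently as 1-D weighted medians.
Total weight W = 680; half = 340.
x-coordinate, sorted with cumulative weight:
  x=2 (S, w=300) cum 300
  x=5 (Q, w=110) cum 410  ← median
  x=7 (T, w=2) cum 412
  x=7 (V, w=3) cum 415
  x=8 (R, w=30) cum 445
  x=9 (U, w=55) cum 500
  x=9 (W, w=90) cum 590
  x=18 (P, w=90) cum 680
⇒ x* = 5
y-coordinate, sorted with cumulative weight:
  y=0 (V, w=3) cum 3
  y=5 (S, w=300) cum 303
  y=14 (W, w=90) cum 393  ← median
  y=15 (Q, w=110) cum 503
  y=16 (U, w=55) cum 558
  y=20 (P, w=90) cum 648
  y=20 (R, w=30) cum 678
  y=20 (T, w=2) cum 680
⇒ y* = 14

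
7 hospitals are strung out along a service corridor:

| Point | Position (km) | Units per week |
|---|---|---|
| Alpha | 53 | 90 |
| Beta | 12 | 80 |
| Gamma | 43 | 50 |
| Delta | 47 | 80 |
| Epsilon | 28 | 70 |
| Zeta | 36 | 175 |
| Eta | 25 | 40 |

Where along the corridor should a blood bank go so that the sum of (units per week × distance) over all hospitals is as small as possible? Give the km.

x = 36

For a sum of weighted absolute distances on a line, the optimum is the weighted median (not the mean). Total weight W = 585; half-weight = 292.5.
Sort by position and accumulate weight:
  km 12 (Beta, w=80) → cum 80
  km 25 (Eta, w=40) → cum 120
  km 28 (Epsilon, w=70) → cum 190
  km 36 (Zeta, w=175) → cum 365  ≥ 292.5 → median here
  km 43 (Gamma, w=50) → cum 415
  km 47 (Delta, w=80) → cum 495
  km 53 (Alpha, w=90) → cum 585
Optimal location: km 36.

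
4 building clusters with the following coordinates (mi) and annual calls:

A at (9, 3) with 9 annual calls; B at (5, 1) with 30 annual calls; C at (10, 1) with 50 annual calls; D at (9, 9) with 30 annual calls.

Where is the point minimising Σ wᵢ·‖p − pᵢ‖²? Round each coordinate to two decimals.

The minimiser of Σwᵢ‖p−pᵢ‖² is the weighted centroid p* = (Σwᵢpᵢ)/(Σwᵢ).
Σwᵢ = 119.
Σwᵢxᵢ = 9·9 + 30·5 + 50·10 + 30·9 = 1001.
Σwᵢyᵢ = 9·3 + 30·1 + 50·1 + 30·9 = 377.
x* = 1001/119 = 8.41, y* = 377/119 = 3.17.

(8.41, 3.17)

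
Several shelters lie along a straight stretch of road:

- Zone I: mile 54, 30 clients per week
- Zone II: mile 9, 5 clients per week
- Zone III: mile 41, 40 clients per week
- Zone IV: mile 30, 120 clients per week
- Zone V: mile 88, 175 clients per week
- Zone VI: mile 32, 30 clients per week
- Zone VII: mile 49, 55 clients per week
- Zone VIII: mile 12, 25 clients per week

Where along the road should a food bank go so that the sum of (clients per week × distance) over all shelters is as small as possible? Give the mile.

x = 49

For a sum of weighted absolute distances on a line, the optimum is the weighted median (not the mean). Total weight W = 480; half-weight = 240.
Sort by position and accumulate weight:
  mile 9 (Zone II, w=5) → cum 5
  mile 12 (Zone VIII, w=25) → cum 30
  mile 30 (Zone IV, w=120) → cum 150
  mile 32 (Zone VI, w=30) → cum 180
  mile 41 (Zone III, w=40) → cum 220
  mile 49 (Zone VII, w=55) → cum 275  ≥ 240 → median here
  mile 54 (Zone I, w=30) → cum 305
  mile 88 (Zone V, w=175) → cum 480
Optimal location: mile 49.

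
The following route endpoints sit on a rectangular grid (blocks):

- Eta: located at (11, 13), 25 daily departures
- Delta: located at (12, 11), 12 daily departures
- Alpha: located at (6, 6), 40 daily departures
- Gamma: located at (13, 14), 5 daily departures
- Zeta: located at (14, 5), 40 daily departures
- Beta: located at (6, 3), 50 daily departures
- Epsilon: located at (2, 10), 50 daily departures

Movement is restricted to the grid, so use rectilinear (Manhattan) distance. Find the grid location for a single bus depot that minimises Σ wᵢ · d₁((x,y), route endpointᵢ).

Manhattan distance separates: Σwᵢ(|x−xᵢ|+|y−yᵢ|) = Σwᵢ|x−xᵢ| + Σwᵢ|y−yᵢ|, so x and y are optimised independently as 1-D weighted medians.
Total weight W = 222; half = 111.
x-coordinate, sorted with cumulative weight:
  x=2 (Epsilon, w=50) cum 50
  x=6 (Alpha, w=40) cum 90
  x=6 (Beta, w=50) cum 140  ← median
  x=11 (Eta, w=25) cum 165
  x=12 (Delta, w=12) cum 177
  x=13 (Gamma, w=5) cum 182
  x=14 (Zeta, w=40) cum 222
⇒ x* = 6
y-coordinate, sorted with cumulative weight:
  y=3 (Beta, w=50) cum 50
  y=5 (Zeta, w=40) cum 90
  y=6 (Alpha, w=40) cum 130  ← median
  y=10 (Epsilon, w=50) cum 180
  y=11 (Delta, w=12) cum 192
  y=13 (Eta, w=25) cum 217
  y=14 (Gamma, w=5) cum 222
⇒ y* = 6

(6, 6)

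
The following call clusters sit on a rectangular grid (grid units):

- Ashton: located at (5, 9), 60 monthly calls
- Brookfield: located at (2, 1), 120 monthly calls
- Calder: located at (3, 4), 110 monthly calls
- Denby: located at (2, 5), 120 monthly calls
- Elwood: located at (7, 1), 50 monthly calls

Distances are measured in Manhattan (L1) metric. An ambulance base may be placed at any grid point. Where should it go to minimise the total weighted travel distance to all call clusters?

Manhattan distance separates: Σwᵢ(|x−xᵢ|+|y−yᵢ|) = Σwᵢ|x−xᵢ| + Σwᵢ|y−yᵢ|, so x and y are optimised independently as 1-D weighted medians.
Total weight W = 460; half = 230.
x-coordinate, sorted with cumulative weight:
  x=2 (Brookfield, w=120) cum 120
  x=2 (Denby, w=120) cum 240  ← median
  x=3 (Calder, w=110) cum 350
  x=5 (Ashton, w=60) cum 410
  x=7 (Elwood, w=50) cum 460
⇒ x* = 2
y-coordinate, sorted with cumulative weight:
  y=1 (Brookfield, w=120) cum 120
  y=1 (Elwood, w=50) cum 170
  y=4 (Calder, w=110) cum 280  ← median
  y=5 (Denby, w=120) cum 400
  y=9 (Ashton, w=60) cum 460
⇒ y* = 4

(2, 4)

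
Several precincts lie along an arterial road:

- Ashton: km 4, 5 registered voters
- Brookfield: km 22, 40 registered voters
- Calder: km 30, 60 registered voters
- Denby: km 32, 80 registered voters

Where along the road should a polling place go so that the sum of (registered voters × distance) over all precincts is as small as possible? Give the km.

For a sum of weighted absolute distances on a line, the optimum is the weighted median (not the mean). Total weight W = 185; half-weight = 92.5.
Sort by position and accumulate weight:
  km 4 (Ashton, w=5) → cum 5
  km 22 (Brookfield, w=40) → cum 45
  km 30 (Calder, w=60) → cum 105  ≥ 92.5 → median here
  km 32 (Denby, w=80) → cum 185
Optimal location: km 30.

x = 30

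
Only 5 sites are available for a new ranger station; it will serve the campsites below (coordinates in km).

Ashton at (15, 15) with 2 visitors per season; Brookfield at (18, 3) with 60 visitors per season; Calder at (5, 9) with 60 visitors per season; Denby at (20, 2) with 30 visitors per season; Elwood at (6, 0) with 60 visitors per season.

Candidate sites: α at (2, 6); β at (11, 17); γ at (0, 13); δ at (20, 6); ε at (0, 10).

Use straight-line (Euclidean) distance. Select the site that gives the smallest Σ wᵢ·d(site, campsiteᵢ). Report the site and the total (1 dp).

Total weighted distance at each candidate:
  α (2, 6): total = 2248.7
  β (11, 17): total = 3136.1
  γ (0, 13): total = 3193.8
  δ (20, 6): total = 2188.6
  ε (0, 10): total = 2842.3
Minimum is at δ with total 2188.6 km.

δ, total 2188.6 km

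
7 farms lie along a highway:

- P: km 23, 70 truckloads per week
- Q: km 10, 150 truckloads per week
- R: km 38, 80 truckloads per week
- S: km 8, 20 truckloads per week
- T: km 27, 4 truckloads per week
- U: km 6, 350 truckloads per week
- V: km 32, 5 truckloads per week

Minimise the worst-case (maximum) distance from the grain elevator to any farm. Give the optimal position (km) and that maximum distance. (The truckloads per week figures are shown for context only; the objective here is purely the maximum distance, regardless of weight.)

The 1-center on a line is the midpoint of the two extreme points: leftmost at 6, rightmost at 38.
Optimal location = (6 + 38)/2 = 22; maximum distance = (38 − 6)/2 = 16.

location 22, max distance 16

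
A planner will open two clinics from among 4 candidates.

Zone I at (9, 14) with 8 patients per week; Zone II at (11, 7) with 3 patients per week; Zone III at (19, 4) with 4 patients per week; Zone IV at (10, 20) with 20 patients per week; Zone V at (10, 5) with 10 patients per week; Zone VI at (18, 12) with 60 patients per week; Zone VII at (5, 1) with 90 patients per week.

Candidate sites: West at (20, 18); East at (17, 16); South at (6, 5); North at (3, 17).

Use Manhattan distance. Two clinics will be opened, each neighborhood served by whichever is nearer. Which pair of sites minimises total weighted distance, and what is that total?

{East, South}, total 1167

Evaluate every pair (each demand assigned to the nearer of the two):
  {East, South}: total = 1167
  {West, South}: total = 1383
  {South, North}: total = 1979
  {East, North}: total = 2473
  {West, North}: total = 2676
  {West, East}: total = 3311
Best pair: {East, South} with total 1167.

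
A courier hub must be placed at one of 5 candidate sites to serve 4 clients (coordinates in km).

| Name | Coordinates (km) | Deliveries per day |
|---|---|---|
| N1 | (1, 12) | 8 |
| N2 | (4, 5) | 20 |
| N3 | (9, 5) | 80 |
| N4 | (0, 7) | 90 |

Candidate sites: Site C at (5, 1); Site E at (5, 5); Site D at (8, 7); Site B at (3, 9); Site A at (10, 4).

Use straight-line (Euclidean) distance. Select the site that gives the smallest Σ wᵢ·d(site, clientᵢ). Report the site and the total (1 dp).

Site E, total 889.2 km

Total weighted distance at each candidate:
  Site C (5, 1): total = 1331.6
  Site E (5, 5): total = 889.2
  Site D (8, 7): total = 1057.1
  Site B (3, 9): total = 1012.7
  Site A (10, 4): total = 1270.8
Minimum is at Site E with total 889.2 km.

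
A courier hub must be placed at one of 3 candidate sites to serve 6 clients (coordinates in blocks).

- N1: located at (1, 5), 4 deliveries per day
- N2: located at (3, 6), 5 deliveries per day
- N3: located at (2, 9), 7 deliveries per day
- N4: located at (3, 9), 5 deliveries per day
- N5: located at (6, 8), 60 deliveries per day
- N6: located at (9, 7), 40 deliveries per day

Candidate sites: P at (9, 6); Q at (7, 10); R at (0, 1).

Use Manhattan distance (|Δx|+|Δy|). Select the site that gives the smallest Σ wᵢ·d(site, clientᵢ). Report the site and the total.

P, total 521 blocks

Total weighted distance at each candidate:
  P (9, 6): total = 521
  Q (7, 10): total = 531
  R (0, 1): total = 1565
Minimum is at P with total 521 blocks.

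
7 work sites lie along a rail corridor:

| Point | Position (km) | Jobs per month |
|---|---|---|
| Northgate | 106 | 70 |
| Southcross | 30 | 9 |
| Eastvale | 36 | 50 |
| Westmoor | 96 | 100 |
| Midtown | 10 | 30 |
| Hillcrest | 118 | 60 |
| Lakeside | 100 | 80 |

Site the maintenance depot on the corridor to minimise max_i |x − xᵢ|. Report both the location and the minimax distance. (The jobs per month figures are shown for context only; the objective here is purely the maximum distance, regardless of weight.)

location 64, max distance 54

The 1-center on a line is the midpoint of the two extreme points: leftmost at 10, rightmost at 118.
Optimal location = (10 + 118)/2 = 64; maximum distance = (118 − 10)/2 = 54.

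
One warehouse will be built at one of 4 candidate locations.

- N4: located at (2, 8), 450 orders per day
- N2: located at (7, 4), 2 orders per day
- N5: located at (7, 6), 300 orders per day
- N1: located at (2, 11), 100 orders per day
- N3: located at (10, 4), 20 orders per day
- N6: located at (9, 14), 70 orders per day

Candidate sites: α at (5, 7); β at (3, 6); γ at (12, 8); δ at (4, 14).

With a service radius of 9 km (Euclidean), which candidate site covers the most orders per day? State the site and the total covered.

Coverage radius r = 9 km; a point is covered iff (Δx)²+(Δy)² ≤ 9² = 81.
  α (5, 7): covers {N4, N2, N5, N1, N3, N6} → 942
  β (3, 6): covers {N4, N2, N5, N1, N3} → 872
  γ (12, 8): covers {N2, N5, N3, N6} → 392
  δ (4, 14): covers {N4, N5, N1, N6} → 920
Maximum coverage at α: 942 orders per day.

α, covering 942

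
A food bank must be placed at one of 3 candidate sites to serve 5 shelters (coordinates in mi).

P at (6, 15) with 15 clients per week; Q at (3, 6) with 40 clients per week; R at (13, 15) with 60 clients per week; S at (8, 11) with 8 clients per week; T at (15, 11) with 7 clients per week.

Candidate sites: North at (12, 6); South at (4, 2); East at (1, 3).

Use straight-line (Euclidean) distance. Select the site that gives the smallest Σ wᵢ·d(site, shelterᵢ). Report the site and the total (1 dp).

North, total 1157.6 mi

Total weighted distance at each candidate:
  North (12, 6): total = 1157.6
  South (4, 2): total = 1489.2
  East (1, 3): total = 1555.4
Minimum is at North with total 1157.6 mi.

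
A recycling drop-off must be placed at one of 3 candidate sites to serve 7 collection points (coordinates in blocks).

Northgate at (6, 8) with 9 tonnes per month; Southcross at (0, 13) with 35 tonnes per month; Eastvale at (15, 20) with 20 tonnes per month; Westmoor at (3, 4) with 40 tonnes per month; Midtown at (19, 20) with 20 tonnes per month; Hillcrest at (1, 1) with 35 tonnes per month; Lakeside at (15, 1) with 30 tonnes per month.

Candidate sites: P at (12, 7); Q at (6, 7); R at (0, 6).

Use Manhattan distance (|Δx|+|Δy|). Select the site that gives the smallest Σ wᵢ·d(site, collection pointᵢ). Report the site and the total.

Q, total 2464 blocks

Total weighted distance at each candidate:
  P (12, 7): total = 2758
  Q (6, 7): total = 2464
  R (0, 6): total = 2567
Minimum is at Q with total 2464 blocks.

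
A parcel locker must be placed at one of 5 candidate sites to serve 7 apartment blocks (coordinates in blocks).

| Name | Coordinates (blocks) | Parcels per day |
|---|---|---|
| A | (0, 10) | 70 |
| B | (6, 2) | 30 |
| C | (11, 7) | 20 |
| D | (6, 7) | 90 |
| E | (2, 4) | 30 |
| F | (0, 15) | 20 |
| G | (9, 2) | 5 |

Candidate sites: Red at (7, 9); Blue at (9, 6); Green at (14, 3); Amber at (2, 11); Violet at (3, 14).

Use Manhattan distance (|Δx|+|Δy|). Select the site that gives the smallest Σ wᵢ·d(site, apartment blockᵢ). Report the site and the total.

Red, total 1795 blocks

Total weighted distance at each candidate:
  Red (7, 9): total = 1795
  Blue (9, 6): total = 2190
  Green (14, 3): total = 3900
  Amber (2, 11): total = 1990
  Violet (3, 14): total = 2640
Minimum is at Red with total 1795 blocks.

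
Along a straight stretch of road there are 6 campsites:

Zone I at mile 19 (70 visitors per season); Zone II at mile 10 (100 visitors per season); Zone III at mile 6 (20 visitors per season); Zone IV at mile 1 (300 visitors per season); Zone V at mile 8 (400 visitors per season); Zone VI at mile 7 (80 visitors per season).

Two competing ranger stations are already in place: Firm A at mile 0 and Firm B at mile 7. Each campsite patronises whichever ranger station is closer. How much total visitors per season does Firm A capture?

300

The indifferent point is the midpoint (0+7)/2 = 3.5; campsites left of it (closer to Firm A at 0) go to Firm A, those right go to Firm B.
  Zone IV at 1 (w=300) → Firm A
  Zone III at 6 (w=20) → Firm B
  Zone VI at 7 (w=80) → Firm B
  Zone V at 8 (w=400) → Firm B
  Zone II at 10 (w=100) → Firm B
  Zone I at 19 (w=70) → Firm B
Firm A captures 300; Firm B captures 670.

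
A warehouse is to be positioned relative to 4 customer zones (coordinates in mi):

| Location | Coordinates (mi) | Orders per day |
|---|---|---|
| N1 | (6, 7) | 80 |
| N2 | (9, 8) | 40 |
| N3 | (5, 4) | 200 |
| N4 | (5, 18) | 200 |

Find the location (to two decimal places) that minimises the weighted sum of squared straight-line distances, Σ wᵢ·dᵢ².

The minimiser of Σwᵢ‖p−pᵢ‖² is the weighted centroid p* = (Σwᵢpᵢ)/(Σwᵢ).
Σwᵢ = 520.
Σwᵢxᵢ = 80·6 + 40·9 + 200·5 + 200·5 = 2840.
Σwᵢyᵢ = 80·7 + 40·8 + 200·4 + 200·18 = 5280.
x* = 2840/520 = 5.46, y* = 5280/520 = 10.15.

(5.46, 10.15)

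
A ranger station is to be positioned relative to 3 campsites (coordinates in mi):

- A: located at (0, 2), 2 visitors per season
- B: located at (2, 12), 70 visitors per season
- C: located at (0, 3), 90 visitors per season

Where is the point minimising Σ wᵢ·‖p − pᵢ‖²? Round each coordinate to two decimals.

The minimiser of Σwᵢ‖p−pᵢ‖² is the weighted centroid p* = (Σwᵢpᵢ)/(Σwᵢ).
Σwᵢ = 162.
Σwᵢxᵢ = 2·0 + 70·2 + 90·0 = 140.
Σwᵢyᵢ = 2·2 + 70·12 + 90·3 = 1114.
x* = 140/162 = 0.86, y* = 1114/162 = 6.88.

(0.86, 6.88)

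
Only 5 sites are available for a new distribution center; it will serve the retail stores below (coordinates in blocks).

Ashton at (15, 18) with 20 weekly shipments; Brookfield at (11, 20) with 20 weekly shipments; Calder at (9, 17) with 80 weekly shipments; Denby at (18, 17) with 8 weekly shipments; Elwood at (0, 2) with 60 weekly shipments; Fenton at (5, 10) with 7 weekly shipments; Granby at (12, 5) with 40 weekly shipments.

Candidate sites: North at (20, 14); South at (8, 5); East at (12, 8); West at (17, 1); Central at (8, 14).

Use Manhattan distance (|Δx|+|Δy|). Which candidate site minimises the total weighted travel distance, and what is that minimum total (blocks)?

Central, total 2593 blocks

Total weighted distance at each candidate:
  North (20, 14): total = 4373
  South (8, 5): total = 2852
  East (12, 8): total = 2863
  West (17, 1): total = 4523
  Central (8, 14): total = 2593
Minimum is at Central with total 2593 blocks.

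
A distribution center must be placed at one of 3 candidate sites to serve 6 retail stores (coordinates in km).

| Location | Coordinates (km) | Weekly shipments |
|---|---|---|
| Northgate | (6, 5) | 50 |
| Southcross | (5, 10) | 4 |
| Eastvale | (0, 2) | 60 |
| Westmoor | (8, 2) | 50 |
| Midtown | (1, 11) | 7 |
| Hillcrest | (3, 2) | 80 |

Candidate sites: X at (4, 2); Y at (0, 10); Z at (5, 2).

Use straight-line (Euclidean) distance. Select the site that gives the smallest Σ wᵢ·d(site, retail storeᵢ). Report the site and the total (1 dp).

Total weighted distance at each candidate:
  X (4, 2): total = 798.9
  Y (0, 10): total = 2149.6
  Z (5, 2): total = 869.1
Minimum is at X with total 798.9 km.

X, total 798.9 km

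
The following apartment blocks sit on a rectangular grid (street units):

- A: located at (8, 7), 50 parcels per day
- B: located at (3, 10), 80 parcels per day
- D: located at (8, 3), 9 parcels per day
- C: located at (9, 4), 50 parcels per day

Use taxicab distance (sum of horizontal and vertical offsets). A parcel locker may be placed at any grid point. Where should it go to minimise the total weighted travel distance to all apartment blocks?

Manhattan distance separates: Σwᵢ(|x−xᵢ|+|y−yᵢ|) = Σwᵢ|x−xᵢ| + Σwᵢ|y−yᵢ|, so x and y are optimised independently as 1-D weighted medians.
Total weight W = 189; half = 94.5.
x-coordinate, sorted with cumulative weight:
  x=3 (B, w=80) cum 80
  x=8 (A, w=50) cum 130  ← median
  x=8 (D, w=9) cum 139
  x=9 (C, w=50) cum 189
⇒ x* = 8
y-coordinate, sorted with cumulative weight:
  y=3 (D, w=9) cum 9
  y=4 (C, w=50) cum 59
  y=7 (A, w=50) cum 109  ← median
  y=10 (B, w=80) cum 189
⇒ y* = 7

(8, 7)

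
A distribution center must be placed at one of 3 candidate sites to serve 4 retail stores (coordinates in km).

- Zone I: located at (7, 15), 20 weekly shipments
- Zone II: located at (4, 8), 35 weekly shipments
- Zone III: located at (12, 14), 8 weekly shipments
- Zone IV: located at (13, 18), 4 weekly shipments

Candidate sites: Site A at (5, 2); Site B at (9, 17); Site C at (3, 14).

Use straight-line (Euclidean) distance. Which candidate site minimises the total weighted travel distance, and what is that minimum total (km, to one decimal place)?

Site C, total 410.4 km

Total weighted distance at each candidate:
  Site A (5, 2): total = 658.6
  Site B (9, 17): total = 467.3
  Site C (3, 14): total = 410.4
Minimum is at Site C with total 410.4 km.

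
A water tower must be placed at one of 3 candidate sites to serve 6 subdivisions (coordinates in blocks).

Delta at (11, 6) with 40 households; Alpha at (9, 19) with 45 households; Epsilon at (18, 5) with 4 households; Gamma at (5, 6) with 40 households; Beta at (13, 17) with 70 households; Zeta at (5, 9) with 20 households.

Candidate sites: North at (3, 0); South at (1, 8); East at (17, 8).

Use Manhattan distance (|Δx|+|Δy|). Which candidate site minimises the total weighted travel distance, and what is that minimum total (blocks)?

East, total 2921 blocks

Total weighted distance at each candidate:
  North (3, 0): total = 4195
  South (1, 8): total = 3225
  East (17, 8): total = 2921
Minimum is at East with total 2921 blocks.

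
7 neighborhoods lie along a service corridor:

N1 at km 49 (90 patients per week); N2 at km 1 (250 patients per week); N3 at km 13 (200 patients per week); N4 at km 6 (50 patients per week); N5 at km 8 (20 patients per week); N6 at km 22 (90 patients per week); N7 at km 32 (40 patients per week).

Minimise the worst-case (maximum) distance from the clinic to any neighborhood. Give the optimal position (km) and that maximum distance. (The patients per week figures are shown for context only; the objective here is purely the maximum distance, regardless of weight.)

location 25, max distance 24

The 1-center on a line is the midpoint of the two extreme points: leftmost at 1, rightmost at 49.
Optimal location = (1 + 49)/2 = 25; maximum distance = (49 − 1)/2 = 24.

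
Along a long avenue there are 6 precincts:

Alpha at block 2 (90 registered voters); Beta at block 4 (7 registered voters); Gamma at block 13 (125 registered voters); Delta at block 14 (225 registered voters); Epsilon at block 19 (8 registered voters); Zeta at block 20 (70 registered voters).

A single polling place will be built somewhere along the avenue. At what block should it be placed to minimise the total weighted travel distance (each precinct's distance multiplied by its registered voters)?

x = 14

For a sum of weighted absolute distances on a line, the optimum is the weighted median (not the mean). Total weight W = 525; half-weight = 262.5.
Sort by position and accumulate weight:
  block 2 (Alpha, w=90) → cum 90
  block 4 (Beta, w=7) → cum 97
  block 13 (Gamma, w=125) → cum 222
  block 14 (Delta, w=225) → cum 447  ≥ 262.5 → median here
  block 19 (Epsilon, w=8) → cum 455
  block 20 (Zeta, w=70) → cum 525
Optimal location: block 14.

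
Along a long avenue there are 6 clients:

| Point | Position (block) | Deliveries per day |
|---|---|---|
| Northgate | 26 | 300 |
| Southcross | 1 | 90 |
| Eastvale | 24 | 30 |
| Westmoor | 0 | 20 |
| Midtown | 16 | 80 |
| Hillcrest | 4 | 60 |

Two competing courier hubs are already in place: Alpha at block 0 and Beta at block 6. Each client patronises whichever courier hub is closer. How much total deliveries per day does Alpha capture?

110

The indifferent point is the midpoint (0+6)/2 = 3; clients left of it (closer to Alpha at 0) go to Alpha, those right go to Beta.
  Westmoor at 0 (w=20) → Alpha
  Southcross at 1 (w=90) → Alpha
  Hillcrest at 4 (w=60) → Beta
  Midtown at 16 (w=80) → Beta
  Eastvale at 24 (w=30) → Beta
  Northgate at 26 (w=300) → Beta
Alpha captures 110; Beta captures 470.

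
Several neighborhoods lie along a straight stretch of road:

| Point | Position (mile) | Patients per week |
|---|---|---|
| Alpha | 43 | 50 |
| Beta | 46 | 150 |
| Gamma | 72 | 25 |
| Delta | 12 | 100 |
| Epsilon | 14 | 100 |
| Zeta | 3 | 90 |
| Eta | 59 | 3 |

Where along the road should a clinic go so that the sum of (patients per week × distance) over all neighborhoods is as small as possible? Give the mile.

x = 14

For a sum of weighted absolute distances on a line, the optimum is the weighted median (not the mean). Total weight W = 518; half-weight = 259.
Sort by position and accumulate weight:
  mile 3 (Zeta, w=90) → cum 90
  mile 12 (Delta, w=100) → cum 190
  mile 14 (Epsilon, w=100) → cum 290  ≥ 259 → median here
  mile 43 (Alpha, w=50) → cum 340
  mile 46 (Beta, w=150) → cum 490
  mile 59 (Eta, w=3) → cum 493
  mile 72 (Gamma, w=25) → cum 518
Optimal location: mile 14.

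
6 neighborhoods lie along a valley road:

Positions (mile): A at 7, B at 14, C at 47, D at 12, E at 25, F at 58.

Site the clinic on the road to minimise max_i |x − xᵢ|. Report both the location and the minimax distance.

location 32.5, max distance 25.5

The 1-center on a line is the midpoint of the two extreme points: leftmost at 7, rightmost at 58.
Optimal location = (7 + 58)/2 = 32.5; maximum distance = (58 − 7)/2 = 25.5.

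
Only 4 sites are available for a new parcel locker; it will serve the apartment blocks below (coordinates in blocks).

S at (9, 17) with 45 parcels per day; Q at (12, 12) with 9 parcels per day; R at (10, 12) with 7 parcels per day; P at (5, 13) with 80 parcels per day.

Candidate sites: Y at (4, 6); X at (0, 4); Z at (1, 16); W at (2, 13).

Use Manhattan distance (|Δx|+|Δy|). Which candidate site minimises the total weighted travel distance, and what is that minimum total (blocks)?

W, total 897 blocks

Total weighted distance at each candidate:
  Y (4, 6): total = 1570
  X (0, 4): total = 2416
  Z (1, 16): total = 1191
  W (2, 13): total = 897
Minimum is at W with total 897 blocks.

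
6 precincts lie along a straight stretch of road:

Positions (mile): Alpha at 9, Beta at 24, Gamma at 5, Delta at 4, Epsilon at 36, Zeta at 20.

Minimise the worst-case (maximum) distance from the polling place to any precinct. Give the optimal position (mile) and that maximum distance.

The 1-center on a line is the midpoint of the two extreme points: leftmost at 4, rightmost at 36.
Optimal location = (4 + 36)/2 = 20; maximum distance = (36 − 4)/2 = 16.

location 20, max distance 16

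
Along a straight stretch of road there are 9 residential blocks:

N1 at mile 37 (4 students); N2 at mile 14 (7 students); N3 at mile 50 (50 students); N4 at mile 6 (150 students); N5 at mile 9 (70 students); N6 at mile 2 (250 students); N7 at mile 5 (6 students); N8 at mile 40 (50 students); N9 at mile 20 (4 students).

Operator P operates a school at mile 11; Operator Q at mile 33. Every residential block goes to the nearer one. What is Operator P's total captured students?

The indifferent point is the midpoint (11+33)/2 = 22; residential blocks left of it (closer to Operator P at 11) go to Operator P, those right go to Operator Q.
  N6 at 2 (w=250) → Operator P
  N7 at 5 (w=6) → Operator P
  N4 at 6 (w=150) → Operator P
  N5 at 9 (w=70) → Operator P
  N2 at 14 (w=7) → Operator P
  N9 at 20 (w=4) → Operator P
  N1 at 37 (w=4) → Operator Q
  N8 at 40 (w=50) → Operator Q
  N3 at 50 (w=50) → Operator Q
Operator P captures 487; Operator Q captures 104.

487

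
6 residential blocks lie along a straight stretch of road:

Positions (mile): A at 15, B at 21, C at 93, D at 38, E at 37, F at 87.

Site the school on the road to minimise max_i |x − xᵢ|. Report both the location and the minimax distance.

location 54, max distance 39

The 1-center on a line is the midpoint of the two extreme points: leftmost at 15, rightmost at 93.
Optimal location = (15 + 93)/2 = 54; maximum distance = (93 − 15)/2 = 39.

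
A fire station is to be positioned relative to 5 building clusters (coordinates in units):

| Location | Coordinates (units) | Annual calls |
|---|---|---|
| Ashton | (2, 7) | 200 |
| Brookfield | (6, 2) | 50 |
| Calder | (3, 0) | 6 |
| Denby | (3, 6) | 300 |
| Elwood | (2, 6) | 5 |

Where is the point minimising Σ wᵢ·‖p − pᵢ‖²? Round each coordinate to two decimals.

(2.90, 5.94)

The minimiser of Σwᵢ‖p−pᵢ‖² is the weighted centroid p* = (Σwᵢpᵢ)/(Σwᵢ).
Σwᵢ = 561.
Σwᵢxᵢ = 200·2 + 50·6 + 6·3 + 300·3 + 5·2 = 1628.
Σwᵢyᵢ = 200·7 + 50·2 + 6·0 + 300·6 + 5·6 = 3330.
x* = 1628/561 = 2.90, y* = 3330/561 = 5.94.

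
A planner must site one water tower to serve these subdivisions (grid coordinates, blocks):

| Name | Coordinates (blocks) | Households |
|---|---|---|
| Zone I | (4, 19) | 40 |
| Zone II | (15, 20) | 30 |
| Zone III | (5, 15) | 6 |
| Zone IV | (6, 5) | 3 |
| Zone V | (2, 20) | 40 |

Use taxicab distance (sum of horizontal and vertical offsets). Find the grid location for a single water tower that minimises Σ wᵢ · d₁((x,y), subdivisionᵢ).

(4, 20)

Manhattan distance separates: Σwᵢ(|x−xᵢ|+|y−yᵢ|) = Σwᵢ|x−xᵢ| + Σwᵢ|y−yᵢ|, so x and y are optimised independently as 1-D weighted medians.
Total weight W = 119; half = 59.5.
x-coordinate, sorted with cumulative weight:
  x=2 (Zone V, w=40) cum 40
  x=4 (Zone I, w=40) cum 80  ← median
  x=5 (Zone III, w=6) cum 86
  x=6 (Zone IV, w=3) cum 89
  x=15 (Zone II, w=30) cum 119
⇒ x* = 4
y-coordinate, sorted with cumulative weight:
  y=5 (Zone IV, w=3) cum 3
  y=15 (Zone III, w=6) cum 9
  y=19 (Zone I, w=40) cum 49
  y=20 (Zone II, w=30) cum 79  ← median
  y=20 (Zone V, w=40) cum 119
⇒ y* = 20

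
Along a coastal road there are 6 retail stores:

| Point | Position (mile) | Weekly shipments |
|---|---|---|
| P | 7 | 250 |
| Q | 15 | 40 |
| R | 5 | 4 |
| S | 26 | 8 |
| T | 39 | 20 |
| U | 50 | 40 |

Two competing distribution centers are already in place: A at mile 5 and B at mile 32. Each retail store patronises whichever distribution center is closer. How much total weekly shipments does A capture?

The indifferent point is the midpoint (5+32)/2 = 18.5; retail stores left of it (closer to A at 5) go to A, those right go to B.
  R at 5 (w=4) → A
  P at 7 (w=250) → A
  Q at 15 (w=40) → A
  S at 26 (w=8) → B
  T at 39 (w=20) → B
  U at 50 (w=40) → B
A captures 294; B captures 68.

294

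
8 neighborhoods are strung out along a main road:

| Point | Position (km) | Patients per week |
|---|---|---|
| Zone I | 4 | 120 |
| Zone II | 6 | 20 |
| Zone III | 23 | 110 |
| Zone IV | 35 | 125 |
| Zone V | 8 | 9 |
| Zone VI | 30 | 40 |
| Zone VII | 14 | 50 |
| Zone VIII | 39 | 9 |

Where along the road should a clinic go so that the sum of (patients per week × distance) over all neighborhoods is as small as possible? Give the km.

For a sum of weighted absolute distances on a line, the optimum is the weighted median (not the mean). Total weight W = 483; half-weight = 241.5.
Sort by position and accumulate weight:
  km 4 (Zone I, w=120) → cum 120
  km 6 (Zone II, w=20) → cum 140
  km 8 (Zone V, w=9) → cum 149
  km 14 (Zone VII, w=50) → cum 199
  km 23 (Zone III, w=110) → cum 309  ≥ 241.5 → median here
  km 30 (Zone VI, w=40) → cum 349
  km 35 (Zone IV, w=125) → cum 474
  km 39 (Zone VIII, w=9) → cum 483
Optimal location: km 23.

x = 23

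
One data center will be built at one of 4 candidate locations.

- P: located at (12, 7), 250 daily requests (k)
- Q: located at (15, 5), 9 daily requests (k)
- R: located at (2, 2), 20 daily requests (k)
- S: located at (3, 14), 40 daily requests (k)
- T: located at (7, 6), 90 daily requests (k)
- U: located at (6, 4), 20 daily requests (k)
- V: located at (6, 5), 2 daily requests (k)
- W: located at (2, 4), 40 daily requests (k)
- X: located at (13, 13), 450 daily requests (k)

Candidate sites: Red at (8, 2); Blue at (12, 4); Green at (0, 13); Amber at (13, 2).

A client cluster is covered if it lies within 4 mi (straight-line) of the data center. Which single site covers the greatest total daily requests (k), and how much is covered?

Coverage radius r = 4 mi; a point is covered iff (Δx)²+(Δy)² ≤ 4² = 16.
  Red (8, 2): covers {U, V} → 22
  Blue (12, 4): covers {P, Q} → 259
  Green (0, 13): covers {S} → 40
  Amber (13, 2): covers {Q} → 9
Maximum coverage at Blue: 259 daily requests (k).

Blue, covering 259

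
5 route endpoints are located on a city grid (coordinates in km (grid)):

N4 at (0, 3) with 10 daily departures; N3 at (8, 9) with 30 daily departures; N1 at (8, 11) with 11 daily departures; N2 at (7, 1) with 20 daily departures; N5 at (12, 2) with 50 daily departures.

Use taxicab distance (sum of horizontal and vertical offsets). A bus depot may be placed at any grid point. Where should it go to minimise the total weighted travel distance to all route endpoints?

Manhattan distance separates: Σwᵢ(|x−xᵢ|+|y−yᵢ|) = Σwᵢ|x−xᵢ| + Σwᵢ|y−yᵢ|, so x and y are optimised independently as 1-D weighted medians.
Total weight W = 121; half = 60.5.
x-coordinate, sorted with cumulative weight:
  x=0 (N4, w=10) cum 10
  x=7 (N2, w=20) cum 30
  x=8 (N3, w=30) cum 60
  x=8 (N1, w=11) cum 71  ← median
  x=12 (N5, w=50) cum 121
⇒ x* = 8
y-coordinate, sorted with cumulative weight:
  y=1 (N2, w=20) cum 20
  y=2 (N5, w=50) cum 70  ← median
  y=3 (N4, w=10) cum 80
  y=9 (N3, w=30) cum 110
  y=11 (N1, w=11) cum 121
⇒ y* = 2

(8, 2)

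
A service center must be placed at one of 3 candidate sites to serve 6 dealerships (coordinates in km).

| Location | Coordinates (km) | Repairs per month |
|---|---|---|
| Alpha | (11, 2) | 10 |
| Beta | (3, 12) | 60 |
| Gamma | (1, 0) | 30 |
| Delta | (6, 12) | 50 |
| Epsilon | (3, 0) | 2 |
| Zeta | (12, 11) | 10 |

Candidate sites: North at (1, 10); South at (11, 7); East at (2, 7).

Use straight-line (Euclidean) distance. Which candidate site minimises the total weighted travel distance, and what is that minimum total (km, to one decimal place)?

North, total 997.9 km

Total weighted distance at each candidate:
  North (1, 10): total = 997.9
  South (11, 7): total = 1398.3
  East (2, 7): total = 1063.0
Minimum is at North with total 997.9 km.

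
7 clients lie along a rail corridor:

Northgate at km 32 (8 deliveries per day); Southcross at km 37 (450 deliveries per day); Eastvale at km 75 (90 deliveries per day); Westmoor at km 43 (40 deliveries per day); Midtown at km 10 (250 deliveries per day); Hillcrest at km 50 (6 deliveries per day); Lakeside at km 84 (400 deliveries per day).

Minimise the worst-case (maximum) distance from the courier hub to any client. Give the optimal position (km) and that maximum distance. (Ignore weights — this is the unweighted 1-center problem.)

location 47, max distance 37

The 1-center on a line is the midpoint of the two extreme points: leftmost at 10, rightmost at 84.
Optimal location = (10 + 84)/2 = 47; maximum distance = (84 − 10)/2 = 37.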